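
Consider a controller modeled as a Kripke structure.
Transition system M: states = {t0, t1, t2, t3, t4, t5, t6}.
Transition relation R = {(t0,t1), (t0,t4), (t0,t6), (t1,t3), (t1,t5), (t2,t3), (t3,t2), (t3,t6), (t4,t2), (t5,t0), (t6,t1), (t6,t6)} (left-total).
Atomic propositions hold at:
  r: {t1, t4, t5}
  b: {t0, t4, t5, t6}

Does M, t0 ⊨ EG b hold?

EG b: greatest fixpoint, start Z0 = {t0, t4, t5, t6}, keep only states in Sat with some successor in Z. Z1 = {t0, t5, t6}; fixed.
Sat(EG b) = {t0, t5, t6}
t0 ∈ Sat(EG b) = {t0, t5, t6}, so the formula holds at t0.

Yes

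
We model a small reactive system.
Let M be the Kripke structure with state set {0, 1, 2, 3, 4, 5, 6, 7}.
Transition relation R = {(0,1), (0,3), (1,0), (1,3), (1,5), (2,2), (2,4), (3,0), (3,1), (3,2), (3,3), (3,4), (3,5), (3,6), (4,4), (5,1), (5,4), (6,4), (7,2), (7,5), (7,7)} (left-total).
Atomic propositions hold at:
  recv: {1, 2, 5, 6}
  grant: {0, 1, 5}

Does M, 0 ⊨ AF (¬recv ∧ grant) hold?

Yes

Sat(¬recv) = {0, 3, 4, 7}
Sat(¬recv ∧ grant) = {0}
AF (¬recv ∧ grant): least fixpoint, start Z0 = {0}, add states with every successor in Z. Already a fixed point.
Sat(AF (¬recv ∧ grant)) = {0}
0 ∈ Sat(AF (¬recv ∧ grant)) = {0}, so the formula holds at 0.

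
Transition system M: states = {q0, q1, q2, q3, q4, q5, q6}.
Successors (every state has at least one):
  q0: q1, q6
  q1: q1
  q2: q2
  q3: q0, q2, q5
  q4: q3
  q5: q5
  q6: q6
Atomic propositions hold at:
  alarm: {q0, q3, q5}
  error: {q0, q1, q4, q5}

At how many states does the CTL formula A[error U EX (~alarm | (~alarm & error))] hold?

6

Sat(~alarm) = {q1, q2, q4, q6}
Sat(~alarm & error) = {q1, q4}
Sat(~alarm | (~alarm & error)) = {q1, q2, q4, q6}
Sat(EX (~alarm | (~alarm & error))) = {s : some successor in {q1, q2, q4, q6}} = {q0, q1, q2, q3, q6}
A[error U EX (~alarm | (~alarm & error))]: least fixpoint, start Z0 = Sat(EX (~alarm | (~alarm & error))) = {q0, q1, q2, q3, q6}, add states in Sat(error) with every successor in Z. Z1 = {q0, q1, q2, q3, q4, q6}; fixed.
Sat(A[error U EX (~alarm | (~alarm & error))]) = {q0, q1, q2, q3, q4, q6}
|Sat(A[error U EX (~alarm | (~alarm & error))])| = |{q0, q1, q2, q3, q4, q6}| = 6.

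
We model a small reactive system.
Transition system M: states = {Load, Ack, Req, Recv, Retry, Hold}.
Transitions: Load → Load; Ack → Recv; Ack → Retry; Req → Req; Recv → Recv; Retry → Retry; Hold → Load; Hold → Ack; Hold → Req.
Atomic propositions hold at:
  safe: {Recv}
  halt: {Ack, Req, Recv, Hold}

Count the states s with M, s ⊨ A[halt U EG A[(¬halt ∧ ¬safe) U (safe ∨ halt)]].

4

Sat(¬halt) = {Load, Retry}
Sat(¬safe) = {Load, Ack, Req, Retry, Hold}
Sat(¬halt ∧ ¬safe) = {Load, Retry}
Sat(safe ∨ halt) = {Ack, Req, Recv, Hold}
A[(¬halt ∧ ¬safe) U (safe ∨ halt)]: least fixpoint, start Z0 = Sat((safe ∨ halt)) = {Ack, Req, Recv, Hold}, add states in Sat(¬halt ∧ ¬safe) with every successor in Z. Already a fixed point.
Sat(A[(¬halt ∧ ¬safe) U (safe ∨ halt)]) = {Ack, Req, Recv, Hold}
EG A[(¬halt ∧ ¬safe) U (safe ∨ halt)]: greatest fixpoint, start Z0 = {Ack, Req, Recv, Hold}, keep only states in Sat with some successor in Z. Already a fixed point.
Sat(EG A[(¬halt ∧ ¬safe) U (safe ∨ halt)]) = {Ack, Req, Recv, Hold}
A[halt U EG A[(¬halt ∧ ¬safe) U (safe ∨ halt)]]: least fixpoint, start Z0 = Sat(EG A[(¬halt ∧ ¬safe) U (safe ∨ halt)]) = {Ack, Req, Recv, Hold}, add states in Sat(halt) with every successor in Z. Already a fixed point.
Sat(A[halt U EG A[(¬halt ∧ ¬safe) U (safe ∨ halt)]]) = {Ack, Req, Recv, Hold}
|Sat(A[halt U EG A[(¬halt ∧ ¬safe) U (safe ∨ halt)]])| = |{Ack, Req, Recv, Hold}| = 4.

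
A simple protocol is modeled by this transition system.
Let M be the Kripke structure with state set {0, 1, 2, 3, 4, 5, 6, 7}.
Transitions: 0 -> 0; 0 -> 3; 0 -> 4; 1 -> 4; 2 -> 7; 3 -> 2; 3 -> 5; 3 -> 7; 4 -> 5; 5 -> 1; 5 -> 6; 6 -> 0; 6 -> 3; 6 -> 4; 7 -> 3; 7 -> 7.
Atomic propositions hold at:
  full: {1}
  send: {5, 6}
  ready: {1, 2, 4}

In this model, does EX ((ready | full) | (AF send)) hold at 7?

Sat(ready | full) = {1, 2, 4}
AF send: least fixpoint, start Z0 = {5, 6}, add states with every successor in Z. Z1 = {4, 5, 6}; Z2 = {1, 4, 5, 6}; fixed.
Sat(AF send) = {1, 4, 5, 6}
Sat((ready | full) | (AF send)) = {1, 2, 4, 5, 6}
Sat(EX ((ready | full) | (AF send))) = {s : some successor in {1, 2, 4, 5, 6}} = {0, 1, 3, 4, 5, 6}
7 ∉ Sat(EX ((ready | full) | (AF send))) = {0, 1, 3, 4, 5, 6}, so the formula does not hold at 7.

No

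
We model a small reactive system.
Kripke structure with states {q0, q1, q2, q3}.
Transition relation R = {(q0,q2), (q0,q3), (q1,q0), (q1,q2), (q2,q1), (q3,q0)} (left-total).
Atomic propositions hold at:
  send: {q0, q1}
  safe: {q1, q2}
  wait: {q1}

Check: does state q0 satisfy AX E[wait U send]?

E[wait U send]: least fixpoint, start Z0 = Sat(send) = {q0, q1}, add states in Sat(wait) with some successor in Z. Already a fixed point.
Sat(E[wait U send]) = {q0, q1}
Sat(AX E[wait U send]) = {s : every successor in {q0, q1}} = {q2, q3}
q0 ∉ Sat(AX E[wait U send]) = {q2, q3}, so the formula does not hold at q0.

No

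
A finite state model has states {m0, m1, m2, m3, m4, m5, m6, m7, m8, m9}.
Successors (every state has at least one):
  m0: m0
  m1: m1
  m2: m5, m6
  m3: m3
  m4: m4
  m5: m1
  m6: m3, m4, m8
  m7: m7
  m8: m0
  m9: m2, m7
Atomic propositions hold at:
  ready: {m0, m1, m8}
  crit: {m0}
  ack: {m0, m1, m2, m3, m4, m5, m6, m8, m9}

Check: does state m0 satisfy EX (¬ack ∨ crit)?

Sat(¬ack) = {m7}
Sat(¬ack ∨ crit) = {m0, m7}
Sat(EX (¬ack ∨ crit)) = {s : some successor in {m0, m7}} = {m0, m7, m8, m9}
m0 ∈ Sat(EX (¬ack ∨ crit)) = {m0, m7, m8, m9}, so the formula holds at m0.

Yes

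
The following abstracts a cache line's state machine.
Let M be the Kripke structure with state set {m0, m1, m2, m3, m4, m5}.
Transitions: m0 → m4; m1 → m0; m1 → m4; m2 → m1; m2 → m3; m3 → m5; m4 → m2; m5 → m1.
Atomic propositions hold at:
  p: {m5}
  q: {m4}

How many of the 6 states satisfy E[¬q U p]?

Sat(¬q) = {m0, m1, m2, m3, m5}
E[¬q U p]: least fixpoint, start Z0 = Sat(p) = {m5}, add states in Sat(¬q) with some successor in Z. Z1 = {m3, m5}; Z2 = {m2, m3, m5}; fixed.
Sat(E[¬q U p]) = {m2, m3, m5}
|Sat(E[¬q U p])| = |{m2, m3, m5}| = 3.

3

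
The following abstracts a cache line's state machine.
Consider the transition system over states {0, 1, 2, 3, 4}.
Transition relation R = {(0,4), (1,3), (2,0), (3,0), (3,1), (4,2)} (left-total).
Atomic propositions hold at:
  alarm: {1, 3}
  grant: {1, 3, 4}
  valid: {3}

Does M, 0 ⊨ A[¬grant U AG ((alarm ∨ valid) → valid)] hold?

Yes

Sat(¬grant) = {0, 2}
Sat(alarm ∨ valid) = {1, 3}
Sat((alarm ∨ valid) → valid) = {0, 2, 3, 4}
AG ((alarm ∨ valid) → valid): greatest fixpoint, start Z0 = {0, 2, 3, 4}, keep only states in Sat with every successor in Z. Z1 = {0, 2, 4}; fixed.
Sat(AG ((alarm ∨ valid) → valid)) = {0, 2, 4}
A[¬grant U AG ((alarm ∨ valid) → valid)]: least fixpoint, start Z0 = Sat(AG ((alarm ∨ valid) → valid)) = {0, 2, 4}, add states in Sat(¬grant) with every successor in Z. Already a fixed point.
Sat(A[¬grant U AG ((alarm ∨ valid) → valid)]) = {0, 2, 4}
0 ∈ Sat(A[¬grant U AG ((alarm ∨ valid) → valid)]) = {0, 2, 4}, so the formula holds at 0.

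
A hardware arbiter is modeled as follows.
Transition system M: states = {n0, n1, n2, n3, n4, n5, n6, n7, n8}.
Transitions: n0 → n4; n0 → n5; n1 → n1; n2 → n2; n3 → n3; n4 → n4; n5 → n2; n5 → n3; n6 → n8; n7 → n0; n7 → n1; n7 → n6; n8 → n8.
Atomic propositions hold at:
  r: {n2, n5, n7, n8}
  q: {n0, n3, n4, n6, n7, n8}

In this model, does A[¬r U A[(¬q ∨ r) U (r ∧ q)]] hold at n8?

Yes

Sat(¬r) = {n0, n1, n3, n4, n6}
Sat(¬q) = {n1, n2, n5}
Sat(¬q ∨ r) = {n1, n2, n5, n7, n8}
Sat(r ∧ q) = {n7, n8}
A[(¬q ∨ r) U (r ∧ q)]: least fixpoint, start Z0 = Sat((r ∧ q)) = {n7, n8}, add states in Sat(¬q ∨ r) with every successor in Z. Already a fixed point.
Sat(A[(¬q ∨ r) U (r ∧ q)]) = {n7, n8}
A[¬r U A[(¬q ∨ r) U (r ∧ q)]]: least fixpoint, start Z0 = Sat(A[(¬q ∨ r) U (r ∧ q)]) = {n7, n8}, add states in Sat(¬r) with every successor in Z. Z1 = {n6, n7, n8}; fixed.
Sat(A[¬r U A[(¬q ∨ r) U (r ∧ q)]]) = {n6, n7, n8}
n8 ∈ Sat(A[¬r U A[(¬q ∨ r) U (r ∧ q)]]) = {n6, n7, n8}, so the formula holds at n8.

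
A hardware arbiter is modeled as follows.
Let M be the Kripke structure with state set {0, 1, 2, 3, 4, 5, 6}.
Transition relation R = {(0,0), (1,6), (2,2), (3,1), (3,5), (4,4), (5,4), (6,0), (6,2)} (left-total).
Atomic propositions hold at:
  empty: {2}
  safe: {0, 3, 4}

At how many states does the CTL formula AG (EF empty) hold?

1

EF empty: least fixpoint, start Z0 = {2}, add states with some successor in Z. Z1 = {2, 6}; Z2 = {1, 2, 6}; Z3 = {1, 2, 3, 6}; fixed.
Sat(EF empty) = {1, 2, 3, 6}
AG (EF empty): greatest fixpoint, start Z0 = {1, 2, 3, 6}, keep only states in Sat with every successor in Z. Z1 = {1, 2}; Z2 = {2}; fixed.
Sat(AG (EF empty)) = {2}
|Sat(AG (EF empty))| = |{2}| = 1.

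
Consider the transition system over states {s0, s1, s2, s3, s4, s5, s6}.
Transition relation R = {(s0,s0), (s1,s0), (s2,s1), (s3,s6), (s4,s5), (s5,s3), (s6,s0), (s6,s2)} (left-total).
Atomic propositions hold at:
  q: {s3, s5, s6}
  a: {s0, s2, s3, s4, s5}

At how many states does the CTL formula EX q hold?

Sat(EX q) = {s : some successor in {s3, s5, s6}} = {s3, s4, s5}
|Sat(EX q)| = |{s3, s4, s5}| = 3.

3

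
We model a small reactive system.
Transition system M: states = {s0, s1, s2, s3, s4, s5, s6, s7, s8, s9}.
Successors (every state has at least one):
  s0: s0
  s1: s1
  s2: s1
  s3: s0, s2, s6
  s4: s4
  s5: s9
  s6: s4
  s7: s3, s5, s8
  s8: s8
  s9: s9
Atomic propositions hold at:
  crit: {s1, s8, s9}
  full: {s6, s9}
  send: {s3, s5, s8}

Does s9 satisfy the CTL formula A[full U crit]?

A[full U crit]: least fixpoint, start Z0 = Sat(crit) = {s1, s8, s9}, add states in Sat(full) with every successor in Z. Already a fixed point.
Sat(A[full U crit]) = {s1, s8, s9}
s9 ∈ Sat(A[full U crit]) = {s1, s8, s9}, so the formula holds at s9.

Yes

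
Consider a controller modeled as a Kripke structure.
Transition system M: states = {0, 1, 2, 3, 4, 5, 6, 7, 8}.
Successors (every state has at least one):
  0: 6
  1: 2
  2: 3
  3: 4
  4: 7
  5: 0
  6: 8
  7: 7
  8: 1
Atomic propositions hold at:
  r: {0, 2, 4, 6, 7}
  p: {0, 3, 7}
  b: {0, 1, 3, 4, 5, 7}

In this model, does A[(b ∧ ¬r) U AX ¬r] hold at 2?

Sat(¬r) = {1, 3, 5, 8}
Sat(b ∧ ¬r) = {1, 3, 5}
Sat(AX ¬r) = {s : every successor in {1, 3, 5, 8}} = {2, 6, 8}
A[(b ∧ ¬r) U AX ¬r]: least fixpoint, start Z0 = Sat(AX ¬r) = {2, 6, 8}, add states in Sat(b ∧ ¬r) with every successor in Z. Z1 = {1, 2, 6, 8}; fixed.
Sat(A[(b ∧ ¬r) U AX ¬r]) = {1, 2, 6, 8}
2 ∈ Sat(A[(b ∧ ¬r) U AX ¬r]) = {1, 2, 6, 8}, so the formula holds at 2.

Yes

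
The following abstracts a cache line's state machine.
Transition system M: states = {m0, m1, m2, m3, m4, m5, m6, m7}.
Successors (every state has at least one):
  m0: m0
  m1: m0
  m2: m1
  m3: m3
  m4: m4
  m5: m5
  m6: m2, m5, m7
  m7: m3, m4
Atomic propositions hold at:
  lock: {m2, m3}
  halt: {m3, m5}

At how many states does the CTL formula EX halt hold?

4

Sat(EX halt) = {s : some successor in {m3, m5}} = {m3, m5, m6, m7}
|Sat(EX halt)| = |{m3, m5, m6, m7}| = 4.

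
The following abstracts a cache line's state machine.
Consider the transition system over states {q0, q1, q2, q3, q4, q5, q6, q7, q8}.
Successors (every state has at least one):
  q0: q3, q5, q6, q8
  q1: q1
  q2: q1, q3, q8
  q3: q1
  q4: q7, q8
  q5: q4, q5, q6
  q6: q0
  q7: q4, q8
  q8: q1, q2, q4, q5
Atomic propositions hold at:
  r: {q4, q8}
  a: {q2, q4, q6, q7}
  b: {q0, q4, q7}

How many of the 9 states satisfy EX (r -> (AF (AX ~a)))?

8

Sat(~a) = {q0, q1, q3, q5, q8}
Sat(AX ~a) = {s : every successor in {q0, q1, q3, q5, q8}} = {q1, q2, q3, q6}
AF (AX ~a): least fixpoint, start Z0 = {q1, q2, q3, q6}, add states with every successor in Z. Already a fixed point.
Sat(AF (AX ~a)) = {q1, q2, q3, q6}
Sat(r -> (AF (AX ~a))) = {q0, q1, q2, q3, q5, q6, q7}
Sat(EX (r -> (AF (AX ~a)))) = {s : some successor in {q0, q1, q2, q3, q5, q6, q7}} = {q0, q1, q2, q3, q4, q5, q6, q8}
|Sat(EX (r -> (AF (AX ~a))))| = |{q0, q1, q2, q3, q4, q5, q6, q8}| = 8.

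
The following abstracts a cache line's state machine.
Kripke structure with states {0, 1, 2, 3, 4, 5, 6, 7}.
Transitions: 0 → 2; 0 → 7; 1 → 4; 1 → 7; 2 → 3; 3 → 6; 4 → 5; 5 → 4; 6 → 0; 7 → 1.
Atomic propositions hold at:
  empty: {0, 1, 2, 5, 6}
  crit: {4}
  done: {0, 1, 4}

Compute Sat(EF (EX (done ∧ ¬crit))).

Sat(¬crit) = {0, 1, 2, 3, 5, 6, 7}
Sat(done ∧ ¬crit) = {0, 1}
Sat(EX (done ∧ ¬crit)) = {s : some successor in {0, 1}} = {6, 7}
EF (EX (done ∧ ¬crit)): least fixpoint, start Z0 = {6, 7}, add states with some successor in Z. Z1 = {0, 1, 3, 6, 7}; Z2 = {0, 1, 2, 3, 6, 7}; fixed.
Sat(EF (EX (done ∧ ¬crit))) = {0, 1, 2, 3, 6, 7}

{0, 1, 2, 3, 6, 7}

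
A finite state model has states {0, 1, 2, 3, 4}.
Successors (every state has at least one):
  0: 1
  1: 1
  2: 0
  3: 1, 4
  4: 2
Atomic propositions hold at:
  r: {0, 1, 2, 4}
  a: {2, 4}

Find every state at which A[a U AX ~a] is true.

{0, 1, 2, 4}

Sat(~a) = {0, 1, 3}
Sat(AX ~a) = {s : every successor in {0, 1, 3}} = {0, 1, 2}
A[a U AX ~a]: least fixpoint, start Z0 = Sat(AX ~a) = {0, 1, 2}, add states in Sat(a) with every successor in Z. Z1 = {0, 1, 2, 4}; fixed.
Sat(A[a U AX ~a]) = {0, 1, 2, 4}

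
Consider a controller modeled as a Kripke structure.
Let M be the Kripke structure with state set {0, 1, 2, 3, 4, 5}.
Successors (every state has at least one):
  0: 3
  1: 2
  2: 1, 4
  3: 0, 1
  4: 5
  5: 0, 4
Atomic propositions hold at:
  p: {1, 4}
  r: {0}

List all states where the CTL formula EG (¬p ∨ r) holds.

{0, 3, 5}

Sat(¬p) = {0, 2, 3, 5}
Sat(¬p ∨ r) = {0, 2, 3, 5}
EG (¬p ∨ r): greatest fixpoint, start Z0 = {0, 2, 3, 5}, keep only states in Sat with some successor in Z. Z1 = {0, 3, 5}; fixed.
Sat(EG (¬p ∨ r)) = {0, 3, 5}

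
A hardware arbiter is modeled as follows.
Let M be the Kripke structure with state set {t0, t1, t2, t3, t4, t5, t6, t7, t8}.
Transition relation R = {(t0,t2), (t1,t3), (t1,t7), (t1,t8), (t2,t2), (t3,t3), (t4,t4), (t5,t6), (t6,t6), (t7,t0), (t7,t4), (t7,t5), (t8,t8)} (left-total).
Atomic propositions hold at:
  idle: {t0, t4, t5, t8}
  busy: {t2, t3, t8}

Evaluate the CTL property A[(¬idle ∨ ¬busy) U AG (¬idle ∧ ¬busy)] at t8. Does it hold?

Sat(¬idle) = {t1, t2, t3, t6, t7}
Sat(¬busy) = {t0, t1, t4, t5, t6, t7}
Sat(¬idle ∨ ¬busy) = {t0, t1, t2, t3, t4, t5, t6, t7}
Sat(¬idle ∧ ¬busy) = {t1, t6, t7}
AG (¬idle ∧ ¬busy): greatest fixpoint, start Z0 = {t1, t6, t7}, keep only states in Sat with every successor in Z. Z1 = {t6}; fixed.
Sat(AG (¬idle ∧ ¬busy)) = {t6}
A[(¬idle ∨ ¬busy) U AG (¬idle ∧ ¬busy)]: least fixpoint, start Z0 = Sat(AG (¬idle ∧ ¬busy)) = {t6}, add states in Sat(¬idle ∨ ¬busy) with every successor in Z. Z1 = {t5, t6}; fixed.
Sat(A[(¬idle ∨ ¬busy) U AG (¬idle ∧ ¬busy)]) = {t5, t6}
t8 ∉ Sat(A[(¬idle ∨ ¬busy) U AG (¬idle ∧ ¬busy)]) = {t5, t6}, so the formula does not hold at t8.

No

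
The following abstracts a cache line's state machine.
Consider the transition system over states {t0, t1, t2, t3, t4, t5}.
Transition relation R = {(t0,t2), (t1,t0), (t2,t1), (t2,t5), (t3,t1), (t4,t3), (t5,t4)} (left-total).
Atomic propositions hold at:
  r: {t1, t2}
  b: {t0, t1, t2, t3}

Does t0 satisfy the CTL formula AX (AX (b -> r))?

Yes

Sat(b -> r) = {t1, t2, t4, t5}
Sat(AX (b -> r)) = {s : every successor in {t1, t2, t4, t5}} = {t0, t2, t3, t5}
Sat(AX (AX (b -> r))) = {s : every successor in {t0, t2, t3, t5}} = {t0, t1, t4}
t0 ∈ Sat(AX (AX (b -> r))) = {t0, t1, t4}, so the formula holds at t0.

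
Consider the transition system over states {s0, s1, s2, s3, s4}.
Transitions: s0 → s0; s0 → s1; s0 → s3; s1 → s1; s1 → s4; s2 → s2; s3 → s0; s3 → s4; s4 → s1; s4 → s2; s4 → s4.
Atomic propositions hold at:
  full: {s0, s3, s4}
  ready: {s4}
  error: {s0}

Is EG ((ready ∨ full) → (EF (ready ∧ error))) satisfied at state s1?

Sat(ready ∨ full) = {s0, s3, s4}
Sat(ready ∧ error) = ∅
EF (ready ∧ error): least fixpoint, start Z0 = ∅, add states with some successor in Z. Already a fixed point.
Sat(EF (ready ∧ error)) = ∅
Sat((ready ∨ full) → (EF (ready ∧ error))) = {s1, s2}
EG ((ready ∨ full) → (EF (ready ∧ error))): greatest fixpoint, start Z0 = {s1, s2}, keep only states in Sat with some successor in Z. Already a fixed point.
Sat(EG ((ready ∨ full) → (EF (ready ∧ error)))) = {s1, s2}
s1 ∈ Sat(EG ((ready ∨ full) → (EF (ready ∧ error)))) = {s1, s2}, so the formula holds at s1.

Yes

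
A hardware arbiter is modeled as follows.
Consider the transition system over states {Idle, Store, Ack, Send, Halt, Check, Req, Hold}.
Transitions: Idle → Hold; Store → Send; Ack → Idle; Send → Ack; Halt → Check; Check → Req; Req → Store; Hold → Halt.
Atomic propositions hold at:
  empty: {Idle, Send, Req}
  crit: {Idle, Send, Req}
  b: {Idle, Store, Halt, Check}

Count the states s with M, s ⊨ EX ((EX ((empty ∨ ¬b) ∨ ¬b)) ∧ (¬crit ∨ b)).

Sat(¬b) = {Ack, Send, Req, Hold}
Sat(empty ∨ ¬b) = {Idle, Ack, Send, Req, Hold}
Sat((empty ∨ ¬b) ∨ ¬b) = {Idle, Ack, Send, Req, Hold}
Sat(EX ((empty ∨ ¬b) ∨ ¬b)) = {s : some successor in {Idle, Ack, Send, Req, Hold}} = {Idle, Store, Ack, Send, Check}
Sat(¬crit) = {Store, Ack, Halt, Check, Hold}
Sat(¬crit ∨ b) = {Idle, Store, Ack, Halt, Check, Hold}
Sat((EX ((empty ∨ ¬b) ∨ ¬b)) ∧ (¬crit ∨ b)) = {Idle, Store, Ack, Check}
Sat(EX ((EX ((empty ∨ ¬b) ∨ ¬b)) ∧ (¬crit ∨ b))) = {s : some successor in {Idle, Store, Ack, Check}} = {Ack, Send, Halt, Req}
|Sat(EX ((EX ((empty ∨ ¬b) ∨ ¬b)) ∧ (¬crit ∨ b)))| = |{Ack, Send, Halt, Req}| = 4.

4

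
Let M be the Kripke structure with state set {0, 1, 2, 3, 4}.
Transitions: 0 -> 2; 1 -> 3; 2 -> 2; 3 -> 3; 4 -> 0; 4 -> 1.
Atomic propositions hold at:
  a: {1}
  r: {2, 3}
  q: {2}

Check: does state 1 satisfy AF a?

AF a: least fixpoint, start Z0 = {1}, add states with every successor in Z. Already a fixed point.
Sat(AF a) = {1}
1 ∈ Sat(AF a) = {1}, so the formula holds at 1.

Yes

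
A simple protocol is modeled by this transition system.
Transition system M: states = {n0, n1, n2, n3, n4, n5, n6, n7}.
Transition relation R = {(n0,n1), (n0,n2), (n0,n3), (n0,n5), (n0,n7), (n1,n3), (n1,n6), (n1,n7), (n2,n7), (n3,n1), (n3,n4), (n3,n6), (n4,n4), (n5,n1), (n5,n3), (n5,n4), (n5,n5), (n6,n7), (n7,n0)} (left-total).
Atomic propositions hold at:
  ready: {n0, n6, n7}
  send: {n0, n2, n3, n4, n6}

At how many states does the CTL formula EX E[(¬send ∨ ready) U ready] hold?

Sat(¬send) = {n1, n5, n7}
Sat(¬send ∨ ready) = {n0, n1, n5, n6, n7}
E[(¬send ∨ ready) U ready]: least fixpoint, start Z0 = Sat(ready) = {n0, n6, n7}, add states in Sat(¬send ∨ ready) with some successor in Z. Z1 = {n0, n1, n6, n7}; Z2 = {n0, n1, n5, n6, n7}; fixed.
Sat(E[(¬send ∨ ready) U ready]) = {n0, n1, n5, n6, n7}
Sat(EX E[(¬send ∨ ready) U ready]) = {s : some successor in {n0, n1, n5, n6, n7}} = {n0, n1, n2, n3, n5, n6, n7}
|Sat(EX E[(¬send ∨ ready) U ready])| = |{n0, n1, n2, n3, n5, n6, n7}| = 7.

7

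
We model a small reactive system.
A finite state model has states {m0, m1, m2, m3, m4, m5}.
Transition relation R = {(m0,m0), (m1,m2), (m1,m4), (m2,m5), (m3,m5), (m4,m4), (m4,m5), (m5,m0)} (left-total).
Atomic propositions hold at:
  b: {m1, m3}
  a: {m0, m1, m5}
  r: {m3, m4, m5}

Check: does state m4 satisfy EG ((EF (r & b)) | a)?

No

Sat(r & b) = {m3}
EF (r & b): least fixpoint, start Z0 = {m3}, add states with some successor in Z. Already a fixed point.
Sat(EF (r & b)) = {m3}
Sat((EF (r & b)) | a) = {m0, m1, m3, m5}
EG ((EF (r & b)) | a): greatest fixpoint, start Z0 = {m0, m1, m3, m5}, keep only states in Sat with some successor in Z. Z1 = {m0, m3, m5}; fixed.
Sat(EG ((EF (r & b)) | a)) = {m0, m3, m5}
m4 ∉ Sat(EG ((EF (r & b)) | a)) = {m0, m3, m5}, so the formula does not hold at m4.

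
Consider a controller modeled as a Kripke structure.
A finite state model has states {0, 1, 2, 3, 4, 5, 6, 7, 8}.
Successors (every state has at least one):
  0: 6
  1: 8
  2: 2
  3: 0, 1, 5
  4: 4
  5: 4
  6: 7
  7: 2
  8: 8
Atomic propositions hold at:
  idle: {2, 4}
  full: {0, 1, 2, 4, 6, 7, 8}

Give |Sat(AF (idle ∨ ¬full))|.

7

Sat(¬full) = {3, 5}
Sat(idle ∨ ¬full) = {2, 3, 4, 5}
AF (idle ∨ ¬full): least fixpoint, start Z0 = {2, 3, 4, 5}, add states with every successor in Z. Z1 = {2, 3, 4, 5, 7}; Z2 = {2, 3, 4, 5, 6, 7}; Z3 = {0, 2, 3, 4, 5, 6, 7}; fixed.
Sat(AF (idle ∨ ¬full)) = {0, 2, 3, 4, 5, 6, 7}
|Sat(AF (idle ∨ ¬full))| = |{0, 2, 3, 4, 5, 6, 7}| = 7.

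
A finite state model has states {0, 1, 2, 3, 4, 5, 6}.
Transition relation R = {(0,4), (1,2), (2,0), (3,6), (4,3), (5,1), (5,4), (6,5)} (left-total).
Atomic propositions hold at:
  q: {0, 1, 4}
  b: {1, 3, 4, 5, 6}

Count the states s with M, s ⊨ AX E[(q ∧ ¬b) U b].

Sat(¬b) = {0, 2}
Sat(q ∧ ¬b) = {0}
E[(q ∧ ¬b) U b]: least fixpoint, start Z0 = Sat(b) = {1, 3, 4, 5, 6}, add states in Sat(q ∧ ¬b) with some successor in Z. Z1 = {0, 1, 3, 4, 5, 6}; fixed.
Sat(E[(q ∧ ¬b) U b]) = {0, 1, 3, 4, 5, 6}
Sat(AX E[(q ∧ ¬b) U b]) = {s : every successor in {0, 1, 3, 4, 5, 6}} = {0, 2, 3, 4, 5, 6}
|Sat(AX E[(q ∧ ¬b) U b])| = |{0, 2, 3, 4, 5, 6}| = 6.

6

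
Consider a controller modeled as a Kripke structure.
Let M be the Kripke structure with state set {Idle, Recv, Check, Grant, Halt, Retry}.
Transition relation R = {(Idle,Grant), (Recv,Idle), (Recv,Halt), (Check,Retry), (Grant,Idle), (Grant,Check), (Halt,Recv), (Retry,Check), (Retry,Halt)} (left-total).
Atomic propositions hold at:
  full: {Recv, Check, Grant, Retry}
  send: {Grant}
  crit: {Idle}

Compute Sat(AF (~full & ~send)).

Sat(~full) = {Idle, Halt}
Sat(~send) = {Idle, Recv, Check, Halt, Retry}
Sat(~full & ~send) = {Idle, Halt}
AF (~full & ~send): least fixpoint, start Z0 = {Idle, Halt}, add states with every successor in Z. Z1 = {Idle, Recv, Halt}; fixed.
Sat(AF (~full & ~send)) = {Idle, Recv, Halt}

{Idle, Recv, Halt}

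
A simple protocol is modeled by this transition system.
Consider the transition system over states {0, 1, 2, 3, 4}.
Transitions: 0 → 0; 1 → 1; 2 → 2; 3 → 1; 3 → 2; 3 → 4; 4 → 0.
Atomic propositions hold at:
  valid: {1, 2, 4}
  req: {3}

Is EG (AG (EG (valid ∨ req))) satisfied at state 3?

No

Sat(valid ∨ req) = {1, 2, 3, 4}
EG (valid ∨ req): greatest fixpoint, start Z0 = {1, 2, 3, 4}, keep only states in Sat with some successor in Z. Z1 = {1, 2, 3}; fixed.
Sat(EG (valid ∨ req)) = {1, 2, 3}
AG (EG (valid ∨ req)): greatest fixpoint, start Z0 = {1, 2, 3}, keep only states in Sat with every successor in Z. Z1 = {1, 2}; fixed.
Sat(AG (EG (valid ∨ req))) = {1, 2}
EG (AG (EG (valid ∨ req))): greatest fixpoint, start Z0 = {1, 2}, keep only states in Sat with some successor in Z. Already a fixed point.
Sat(EG (AG (EG (valid ∨ req)))) = {1, 2}
3 ∉ Sat(EG (AG (EG (valid ∨ req)))) = {1, 2}, so the formula does not hold at 3.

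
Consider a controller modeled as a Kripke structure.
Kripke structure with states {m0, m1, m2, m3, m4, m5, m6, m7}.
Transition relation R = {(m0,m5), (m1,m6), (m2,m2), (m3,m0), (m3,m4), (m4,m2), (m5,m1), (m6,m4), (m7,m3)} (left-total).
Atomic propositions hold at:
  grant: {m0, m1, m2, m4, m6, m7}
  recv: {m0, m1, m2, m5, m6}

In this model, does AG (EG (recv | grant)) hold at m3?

Sat(recv | grant) = {m0, m1, m2, m4, m5, m6, m7}
EG (recv | grant): greatest fixpoint, start Z0 = {m0, m1, m2, m4, m5, m6, m7}, keep only states in Sat with some successor in Z. Z1 = {m0, m1, m2, m4, m5, m6}; fixed.
Sat(EG (recv | grant)) = {m0, m1, m2, m4, m5, m6}
AG (EG (recv | grant)): greatest fixpoint, start Z0 = {m0, m1, m2, m4, m5, m6}, keep only states in Sat with every successor in Z. Already a fixed point.
Sat(AG (EG (recv | grant))) = {m0, m1, m2, m4, m5, m6}
m3 ∉ Sat(AG (EG (recv | grant))) = {m0, m1, m2, m4, m5, m6}, so the formula does not hold at m3.

No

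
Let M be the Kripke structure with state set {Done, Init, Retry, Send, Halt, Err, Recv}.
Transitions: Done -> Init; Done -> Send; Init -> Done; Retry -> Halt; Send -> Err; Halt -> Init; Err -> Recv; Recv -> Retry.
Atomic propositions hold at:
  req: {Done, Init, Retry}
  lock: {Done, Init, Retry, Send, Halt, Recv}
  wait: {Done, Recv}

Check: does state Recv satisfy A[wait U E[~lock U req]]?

Sat(~lock) = {Err}
E[~lock U req]: least fixpoint, start Z0 = Sat(req) = {Done, Init, Retry}, add states in Sat(~lock) with some successor in Z. Already a fixed point.
Sat(E[~lock U req]) = {Done, Init, Retry}
A[wait U E[~lock U req]]: least fixpoint, start Z0 = Sat(E[~lock U req]) = {Done, Init, Retry}, add states in Sat(wait) with every successor in Z. Z1 = {Done, Init, Retry, Recv}; fixed.
Sat(A[wait U E[~lock U req]]) = {Done, Init, Retry, Recv}
Recv ∈ Sat(A[wait U E[~lock U req]]) = {Done, Init, Retry, Recv}, so the formula holds at Recv.

Yes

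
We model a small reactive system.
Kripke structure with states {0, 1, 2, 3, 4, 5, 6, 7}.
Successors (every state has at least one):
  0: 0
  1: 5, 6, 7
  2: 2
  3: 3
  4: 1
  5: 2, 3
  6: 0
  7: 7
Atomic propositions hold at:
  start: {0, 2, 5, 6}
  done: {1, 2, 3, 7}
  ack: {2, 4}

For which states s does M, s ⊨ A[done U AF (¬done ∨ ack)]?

{0, 2, 4, 5, 6}

Sat(¬done) = {0, 4, 5, 6}
Sat(¬done ∨ ack) = {0, 2, 4, 5, 6}
AF (¬done ∨ ack): least fixpoint, start Z0 = {0, 2, 4, 5, 6}, add states with every successor in Z. Already a fixed point.
Sat(AF (¬done ∨ ack)) = {0, 2, 4, 5, 6}
A[done U AF (¬done ∨ ack)]: least fixpoint, start Z0 = Sat(AF (¬done ∨ ack)) = {0, 2, 4, 5, 6}, add states in Sat(done) with every successor in Z. Already a fixed point.
Sat(A[done U AF (¬done ∨ ack)]) = {0, 2, 4, 5, 6}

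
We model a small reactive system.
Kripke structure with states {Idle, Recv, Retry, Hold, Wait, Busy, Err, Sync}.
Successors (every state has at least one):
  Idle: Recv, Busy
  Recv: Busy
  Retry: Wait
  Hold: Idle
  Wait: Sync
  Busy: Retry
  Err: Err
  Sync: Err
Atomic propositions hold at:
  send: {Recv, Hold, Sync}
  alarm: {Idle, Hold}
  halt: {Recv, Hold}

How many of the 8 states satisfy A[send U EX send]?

3

Sat(EX send) = {s : some successor in {Recv, Hold, Sync}} = {Idle, Wait}
A[send U EX send]: least fixpoint, start Z0 = Sat(EX send) = {Idle, Wait}, add states in Sat(send) with every successor in Z. Z1 = {Idle, Hold, Wait}; fixed.
Sat(A[send U EX send]) = {Idle, Hold, Wait}
|Sat(A[send U EX send])| = |{Idle, Hold, Wait}| = 3.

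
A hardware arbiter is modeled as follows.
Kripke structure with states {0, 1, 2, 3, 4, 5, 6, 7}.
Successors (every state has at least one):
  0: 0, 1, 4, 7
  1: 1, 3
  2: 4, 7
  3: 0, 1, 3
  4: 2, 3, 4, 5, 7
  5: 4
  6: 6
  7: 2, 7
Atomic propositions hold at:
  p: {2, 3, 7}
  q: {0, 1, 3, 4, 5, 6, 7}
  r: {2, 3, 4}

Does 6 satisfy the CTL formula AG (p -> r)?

Sat(p -> r) = {0, 1, 2, 3, 4, 5, 6}
AG (p -> r): greatest fixpoint, start Z0 = {0, 1, 2, 3, 4, 5, 6}, keep only states in Sat with every successor in Z. Z1 = {1, 3, 5, 6}; Z2 = {1, 6}; Z3 = {6}; fixed.
Sat(AG (p -> r)) = {6}
6 ∈ Sat(AG (p -> r)) = {6}, so the formula holds at 6.

Yes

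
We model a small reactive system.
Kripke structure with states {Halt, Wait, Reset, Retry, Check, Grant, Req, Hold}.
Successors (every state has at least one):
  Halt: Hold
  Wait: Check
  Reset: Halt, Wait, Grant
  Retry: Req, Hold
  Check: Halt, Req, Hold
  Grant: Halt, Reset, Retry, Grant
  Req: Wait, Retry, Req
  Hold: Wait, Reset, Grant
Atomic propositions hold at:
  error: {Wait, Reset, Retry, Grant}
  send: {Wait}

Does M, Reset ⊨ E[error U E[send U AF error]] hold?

Yes

AF error: least fixpoint, start Z0 = {Wait, Reset, Retry, Grant}, add states with every successor in Z. Z1 = {Wait, Reset, Retry, Grant, Hold}; Z2 = {Halt, Wait, Reset, Retry, Grant, Hold}; fixed.
Sat(AF error) = {Halt, Wait, Reset, Retry, Grant, Hold}
E[send U AF error]: least fixpoint, start Z0 = Sat(AF error) = {Halt, Wait, Reset, Retry, Grant, Hold}, add states in Sat(send) with some successor in Z. Already a fixed point.
Sat(E[send U AF error]) = {Halt, Wait, Reset, Retry, Grant, Hold}
E[error U E[send U AF error]]: least fixpoint, start Z0 = Sat(E[send U AF error]) = {Halt, Wait, Reset, Retry, Grant, Hold}, add states in Sat(error) with some successor in Z. Already a fixed point.
Sat(E[error U E[send U AF error]]) = {Halt, Wait, Reset, Retry, Grant, Hold}
Reset ∈ Sat(E[error U E[send U AF error]]) = {Halt, Wait, Reset, Retry, Grant, Hold}, so the formula holds at Reset.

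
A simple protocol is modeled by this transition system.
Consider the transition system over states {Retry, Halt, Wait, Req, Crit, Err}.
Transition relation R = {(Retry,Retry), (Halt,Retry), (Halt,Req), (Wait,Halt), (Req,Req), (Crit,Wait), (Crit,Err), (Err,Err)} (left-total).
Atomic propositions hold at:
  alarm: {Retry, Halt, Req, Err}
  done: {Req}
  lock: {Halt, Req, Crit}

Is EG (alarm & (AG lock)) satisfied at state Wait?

AG lock: greatest fixpoint, start Z0 = {Halt, Req, Crit}, keep only states in Sat with every successor in Z. Z1 = {Req}; fixed.
Sat(AG lock) = {Req}
Sat(alarm & (AG lock)) = {Req}
EG (alarm & (AG lock)): greatest fixpoint, start Z0 = {Req}, keep only states in Sat with some successor in Z. Already a fixed point.
Sat(EG (alarm & (AG lock))) = {Req}
Wait ∉ Sat(EG (alarm & (AG lock))) = {Req}, so the formula does not hold at Wait.

No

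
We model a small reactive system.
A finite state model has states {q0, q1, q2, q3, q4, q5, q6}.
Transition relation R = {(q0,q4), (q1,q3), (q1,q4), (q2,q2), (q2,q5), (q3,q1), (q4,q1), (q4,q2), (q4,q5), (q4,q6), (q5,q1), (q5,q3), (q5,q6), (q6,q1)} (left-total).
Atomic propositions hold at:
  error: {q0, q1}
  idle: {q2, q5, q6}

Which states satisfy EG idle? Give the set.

{q2}

EG idle: greatest fixpoint, start Z0 = {q2, q5, q6}, keep only states in Sat with some successor in Z. Z1 = {q2, q5}; Z2 = {q2}; fixed.
Sat(EG idle) = {q2}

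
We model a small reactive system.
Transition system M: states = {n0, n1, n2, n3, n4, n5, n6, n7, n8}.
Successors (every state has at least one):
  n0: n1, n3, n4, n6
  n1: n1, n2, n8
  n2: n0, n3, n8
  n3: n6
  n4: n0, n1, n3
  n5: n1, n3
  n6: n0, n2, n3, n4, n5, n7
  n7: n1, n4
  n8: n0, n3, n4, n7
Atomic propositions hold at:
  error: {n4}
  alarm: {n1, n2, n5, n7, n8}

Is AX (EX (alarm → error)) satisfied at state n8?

Yes

Sat(alarm → error) = {n0, n3, n4, n6}
Sat(EX (alarm → error)) = {s : some successor in {n0, n3, n4, n6}} = {n0, n2, n3, n4, n5, n6, n7, n8}
Sat(AX (EX (alarm → error))) = {s : every successor in {n0, n2, n3, n4, n5, n6, n7, n8}} = {n2, n3, n6, n8}
n8 ∈ Sat(AX (EX (alarm → error))) = {n2, n3, n6, n8}, so the formula holds at n8.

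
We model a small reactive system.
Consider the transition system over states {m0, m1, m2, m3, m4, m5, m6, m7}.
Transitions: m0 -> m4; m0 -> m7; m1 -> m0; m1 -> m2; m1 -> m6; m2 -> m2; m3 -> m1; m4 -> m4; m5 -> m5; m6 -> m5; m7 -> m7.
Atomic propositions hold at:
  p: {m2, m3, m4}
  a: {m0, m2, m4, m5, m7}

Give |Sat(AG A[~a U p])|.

Sat(~a) = {m1, m3, m6}
A[~a U p]: least fixpoint, start Z0 = Sat(p) = {m2, m3, m4}, add states in Sat(~a) with every successor in Z. Already a fixed point.
Sat(A[~a U p]) = {m2, m3, m4}
AG A[~a U p]: greatest fixpoint, start Z0 = {m2, m3, m4}, keep only states in Sat with every successor in Z. Z1 = {m2, m4}; fixed.
Sat(AG A[~a U p]) = {m2, m4}
|Sat(AG A[~a U p])| = |{m2, m4}| = 2.

2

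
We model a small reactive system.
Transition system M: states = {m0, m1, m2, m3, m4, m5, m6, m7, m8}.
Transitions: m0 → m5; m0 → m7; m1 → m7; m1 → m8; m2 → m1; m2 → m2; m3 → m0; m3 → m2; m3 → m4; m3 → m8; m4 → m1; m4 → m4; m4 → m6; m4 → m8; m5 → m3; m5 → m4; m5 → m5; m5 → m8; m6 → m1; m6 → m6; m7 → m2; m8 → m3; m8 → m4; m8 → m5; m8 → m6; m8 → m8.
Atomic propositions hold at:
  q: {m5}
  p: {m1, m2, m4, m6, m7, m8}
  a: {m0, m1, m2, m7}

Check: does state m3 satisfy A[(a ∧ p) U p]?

No

Sat(a ∧ p) = {m1, m2, m7}
A[(a ∧ p) U p]: least fixpoint, start Z0 = Sat(p) = {m1, m2, m4, m6, m7, m8}, add states in Sat(a ∧ p) with every successor in Z. Already a fixed point.
Sat(A[(a ∧ p) U p]) = {m1, m2, m4, m6, m7, m8}
m3 ∉ Sat(A[(a ∧ p) U p]) = {m1, m2, m4, m6, m7, m8}, so the formula does not hold at m3.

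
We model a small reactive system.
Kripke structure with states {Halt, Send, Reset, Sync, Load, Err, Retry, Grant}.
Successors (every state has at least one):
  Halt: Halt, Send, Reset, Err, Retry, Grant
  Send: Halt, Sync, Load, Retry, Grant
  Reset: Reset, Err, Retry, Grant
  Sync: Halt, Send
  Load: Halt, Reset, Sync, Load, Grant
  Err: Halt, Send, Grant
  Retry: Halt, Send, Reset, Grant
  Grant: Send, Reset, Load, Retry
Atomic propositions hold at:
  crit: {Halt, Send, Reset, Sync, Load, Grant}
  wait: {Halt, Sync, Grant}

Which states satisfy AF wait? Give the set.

AF wait: least fixpoint, start Z0 = {Halt, Sync, Grant}, add states with every successor in Z. Already a fixed point.
Sat(AF wait) = {Halt, Sync, Grant}

{Halt, Sync, Grant}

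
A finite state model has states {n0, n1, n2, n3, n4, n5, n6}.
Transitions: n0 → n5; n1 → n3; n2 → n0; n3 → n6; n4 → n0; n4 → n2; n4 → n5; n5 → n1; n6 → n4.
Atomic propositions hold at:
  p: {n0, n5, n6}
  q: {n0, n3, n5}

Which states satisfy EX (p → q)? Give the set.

Sat(p → q) = {n0, n1, n2, n3, n4, n5}
Sat(EX (p → q)) = {s : some successor in {n0, n1, n2, n3, n4, n5}} = {n0, n1, n2, n4, n5, n6}

{n0, n1, n2, n4, n5, n6}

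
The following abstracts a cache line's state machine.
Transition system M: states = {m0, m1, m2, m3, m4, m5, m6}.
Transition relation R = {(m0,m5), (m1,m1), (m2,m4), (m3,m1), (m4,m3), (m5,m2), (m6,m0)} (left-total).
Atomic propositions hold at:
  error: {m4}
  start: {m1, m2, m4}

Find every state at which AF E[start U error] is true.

E[start U error]: least fixpoint, start Z0 = Sat(error) = {m4}, add states in Sat(start) with some successor in Z. Z1 = {m2, m4}; fixed.
Sat(E[start U error]) = {m2, m4}
AF E[start U error]: least fixpoint, start Z0 = {m2, m4}, add states with every successor in Z. Z1 = {m2, m4, m5}; Z2 = {m0, m2, m4, m5}; Z3 = {m0, m2, m4, m5, m6}; fixed.
Sat(AF E[start U error]) = {m0, m2, m4, m5, m6}

{m0, m2, m4, m5, m6}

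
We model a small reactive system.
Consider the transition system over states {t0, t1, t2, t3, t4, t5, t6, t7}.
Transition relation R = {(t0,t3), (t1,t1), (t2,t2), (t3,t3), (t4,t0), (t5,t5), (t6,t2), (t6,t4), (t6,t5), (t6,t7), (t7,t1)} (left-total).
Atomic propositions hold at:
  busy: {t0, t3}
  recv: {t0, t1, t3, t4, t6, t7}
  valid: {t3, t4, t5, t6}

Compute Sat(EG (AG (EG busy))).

EG busy: greatest fixpoint, start Z0 = {t0, t3}, keep only states in Sat with some successor in Z. Already a fixed point.
Sat(EG busy) = {t0, t3}
AG (EG busy): greatest fixpoint, start Z0 = {t0, t3}, keep only states in Sat with every successor in Z. Already a fixed point.
Sat(AG (EG busy)) = {t0, t3}
EG (AG (EG busy)): greatest fixpoint, start Z0 = {t0, t3}, keep only states in Sat with some successor in Z. Already a fixed point.
Sat(EG (AG (EG busy))) = {t0, t3}

{t0, t3}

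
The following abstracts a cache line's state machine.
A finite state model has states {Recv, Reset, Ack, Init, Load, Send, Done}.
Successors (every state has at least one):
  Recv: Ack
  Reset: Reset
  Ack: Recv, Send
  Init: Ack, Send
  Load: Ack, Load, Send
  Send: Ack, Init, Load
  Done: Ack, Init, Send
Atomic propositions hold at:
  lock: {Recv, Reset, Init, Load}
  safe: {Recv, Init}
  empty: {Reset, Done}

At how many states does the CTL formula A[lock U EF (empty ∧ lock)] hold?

Sat(empty ∧ lock) = {Reset}
EF (empty ∧ lock): least fixpoint, start Z0 = {Reset}, add states with some successor in Z. Already a fixed point.
Sat(EF (empty ∧ lock)) = {Reset}
A[lock U EF (empty ∧ lock)]: least fixpoint, start Z0 = Sat(EF (empty ∧ lock)) = {Reset}, add states in Sat(lock) with every successor in Z. Already a fixed point.
Sat(A[lock U EF (empty ∧ lock)]) = {Reset}
|Sat(A[lock U EF (empty ∧ lock)])| = |{Reset}| = 1.

1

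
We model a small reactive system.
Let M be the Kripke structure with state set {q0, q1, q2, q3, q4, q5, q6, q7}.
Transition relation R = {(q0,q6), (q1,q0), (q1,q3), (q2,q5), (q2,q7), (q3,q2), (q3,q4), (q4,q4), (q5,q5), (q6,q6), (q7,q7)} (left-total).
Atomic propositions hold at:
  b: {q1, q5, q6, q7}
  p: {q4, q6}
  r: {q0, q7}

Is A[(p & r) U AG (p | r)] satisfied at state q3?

Sat(p & r) = ∅
Sat(p | r) = {q0, q4, q6, q7}
AG (p | r): greatest fixpoint, start Z0 = {q0, q4, q6, q7}, keep only states in Sat with every successor in Z. Already a fixed point.
Sat(AG (p | r)) = {q0, q4, q6, q7}
A[(p & r) U AG (p | r)]: least fixpoint, start Z0 = Sat(AG (p | r)) = {q0, q4, q6, q7}, add states in Sat(p & r) with every successor in Z. Already a fixed point.
Sat(A[(p & r) U AG (p | r)]) = {q0, q4, q6, q7}
q3 ∉ Sat(A[(p & r) U AG (p | r)]) = {q0, q4, q6, q7}, so the formula does not hold at q3.

No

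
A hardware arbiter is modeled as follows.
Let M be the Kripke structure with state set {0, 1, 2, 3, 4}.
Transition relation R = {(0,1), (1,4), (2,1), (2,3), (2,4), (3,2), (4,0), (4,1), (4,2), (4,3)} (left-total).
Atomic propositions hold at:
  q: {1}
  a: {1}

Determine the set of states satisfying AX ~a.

Sat(~a) = {0, 2, 3, 4}
Sat(AX ~a) = {s : every successor in {0, 2, 3, 4}} = {1, 3}

{1, 3}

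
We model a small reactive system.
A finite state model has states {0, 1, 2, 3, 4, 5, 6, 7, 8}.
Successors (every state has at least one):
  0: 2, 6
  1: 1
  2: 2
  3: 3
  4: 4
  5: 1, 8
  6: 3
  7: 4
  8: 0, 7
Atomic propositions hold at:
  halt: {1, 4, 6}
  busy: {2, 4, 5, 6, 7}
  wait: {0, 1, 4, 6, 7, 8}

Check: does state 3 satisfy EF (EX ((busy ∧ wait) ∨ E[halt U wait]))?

Sat(busy ∧ wait) = {4, 6, 7}
E[halt U wait]: least fixpoint, start Z0 = Sat(wait) = {0, 1, 4, 6, 7, 8}, add states in Sat(halt) with some successor in Z. Already a fixed point.
Sat(E[halt U wait]) = {0, 1, 4, 6, 7, 8}
Sat((busy ∧ wait) ∨ E[halt U wait]) = {0, 1, 4, 6, 7, 8}
Sat(EX ((busy ∧ wait) ∨ E[halt U wait])) = {s : some successor in {0, 1, 4, 6, 7, 8}} = {0, 1, 4, 5, 7, 8}
EF (EX ((busy ∧ wait) ∨ E[halt U wait])): least fixpoint, start Z0 = {0, 1, 4, 5, 7, 8}, add states with some successor in Z. Already a fixed point.
Sat(EF (EX ((busy ∧ wait) ∨ E[halt U wait]))) = {0, 1, 4, 5, 7, 8}
3 ∉ Sat(EF (EX ((busy ∧ wait) ∨ E[halt U wait]))) = {0, 1, 4, 5, 7, 8}, so the formula does not hold at 3.

No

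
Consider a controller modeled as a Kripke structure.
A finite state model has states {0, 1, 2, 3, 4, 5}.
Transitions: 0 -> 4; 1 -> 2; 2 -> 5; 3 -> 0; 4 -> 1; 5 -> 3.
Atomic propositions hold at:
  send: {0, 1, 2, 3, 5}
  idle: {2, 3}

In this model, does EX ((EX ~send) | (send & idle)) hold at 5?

Yes

Sat(~send) = {4}
Sat(EX ~send) = {s : some successor in {4}} = {0}
Sat(send & idle) = {2, 3}
Sat((EX ~send) | (send & idle)) = {0, 2, 3}
Sat(EX ((EX ~send) | (send & idle))) = {s : some successor in {0, 2, 3}} = {1, 3, 5}
5 ∈ Sat(EX ((EX ~send) | (send & idle))) = {1, 3, 5}, so the formula holds at 5.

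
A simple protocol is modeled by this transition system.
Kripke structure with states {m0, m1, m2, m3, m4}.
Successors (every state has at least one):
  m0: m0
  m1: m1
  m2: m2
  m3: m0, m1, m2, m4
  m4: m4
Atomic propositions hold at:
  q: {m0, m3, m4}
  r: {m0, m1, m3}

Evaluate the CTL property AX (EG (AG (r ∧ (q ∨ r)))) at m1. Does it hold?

Sat(q ∨ r) = {m0, m1, m3, m4}
Sat(r ∧ (q ∨ r)) = {m0, m1, m3}
AG (r ∧ (q ∨ r)): greatest fixpoint, start Z0 = {m0, m1, m3}, keep only states in Sat with every successor in Z. Z1 = {m0, m1}; fixed.
Sat(AG (r ∧ (q ∨ r))) = {m0, m1}
EG (AG (r ∧ (q ∨ r))): greatest fixpoint, start Z0 = {m0, m1}, keep only states in Sat with some successor in Z. Already a fixed point.
Sat(EG (AG (r ∧ (q ∨ r)))) = {m0, m1}
Sat(AX (EG (AG (r ∧ (q ∨ r))))) = {s : every successor in {m0, m1}} = {m0, m1}
m1 ∈ Sat(AX (EG (AG (r ∧ (q ∨ r))))) = {m0, m1}, so the formula holds at m1.

Yes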